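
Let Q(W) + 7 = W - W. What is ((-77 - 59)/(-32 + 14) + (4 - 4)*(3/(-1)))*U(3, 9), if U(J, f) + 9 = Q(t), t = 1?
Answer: -1088/9 ≈ -120.89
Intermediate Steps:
Q(W) = -7 (Q(W) = -7 + (W - W) = -7 + 0 = -7)
U(J, f) = -16 (U(J, f) = -9 - 7 = -16)
((-77 - 59)/(-32 + 14) + (4 - 4)*(3/(-1)))*U(3, 9) = ((-77 - 59)/(-32 + 14) + (4 - 4)*(3/(-1)))*(-16) = (-136/(-18) + 0*(3*(-1)))*(-16) = (-136*(-1/18) + 0*(-3))*(-16) = (68/9 + 0)*(-16) = (68/9)*(-16) = -1088/9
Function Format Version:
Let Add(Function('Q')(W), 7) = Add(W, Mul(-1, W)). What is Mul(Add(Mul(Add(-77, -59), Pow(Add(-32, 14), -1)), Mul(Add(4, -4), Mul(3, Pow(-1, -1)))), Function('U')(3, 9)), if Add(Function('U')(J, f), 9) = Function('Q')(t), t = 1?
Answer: Rational(-1088, 9) ≈ -120.89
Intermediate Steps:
Function('Q')(W) = -7 (Function('Q')(W) = Add(-7, Add(W, Mul(-1, W))) = Add(-7, 0) = -7)
Function('U')(J, f) = -16 (Function('U')(J, f) = Add(-9, -7) = -16)
Mul(Add(Mul(Add(-77, -59), Pow(Add(-32, 14), -1)), Mul(Add(4, -4), Mul(3, Pow(-1, -1)))), Function('U')(3, 9)) = Mul(Add(Mul(Add(-77, -59), Pow(Add(-32, 14), -1)), Mul(Add(4, -4), Mul(3, Pow(-1, -1)))), -16) = Mul(Add(Mul(-136, Pow(-18, -1)), Mul(0, Mul(3, -1))), -16) = Mul(Add(Mul(-136, Rational(-1, 18)), Mul(0, -3)), -16) = Mul(Add(Rational(68, 9), 0), -16) = Mul(Rational(68, 9), -16) = Rational(-1088, 9)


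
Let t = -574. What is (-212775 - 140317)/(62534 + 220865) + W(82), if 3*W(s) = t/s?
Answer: -3043069/850197 ≈ -3.5793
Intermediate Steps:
W(s) = -574/(3*s) (W(s) = (-574/s)/3 = -574/(3*s))
(-212775 - 140317)/(62534 + 220865) + W(82) = (-212775 - 140317)/(62534 + 220865) - 574/3/82 = -353092/283399 - 574/3*1/82 = -353092*1/283399 - 7/3 = -353092/283399 - 7/3 = -3043069/850197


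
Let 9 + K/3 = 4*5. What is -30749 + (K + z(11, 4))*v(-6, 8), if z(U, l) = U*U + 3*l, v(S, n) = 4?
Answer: -30085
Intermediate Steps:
z(U, l) = U**2 + 3*l
K = 33 (K = -27 + 3*(4*5) = -27 + 3*20 = -27 + 60 = 33)
-30749 + (K + z(11, 4))*v(-6, 8) = -30749 + (33 + (11**2 + 3*4))*4 = -30749 + (33 + (121 + 12))*4 = -30749 + (33 + 133)*4 = -30749 + 166*4 = -30749 + 664 = -30085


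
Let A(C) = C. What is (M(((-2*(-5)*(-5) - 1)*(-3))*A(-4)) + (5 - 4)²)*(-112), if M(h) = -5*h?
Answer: -342832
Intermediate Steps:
(M(((-2*(-5)*(-5) - 1)*(-3))*A(-4)) + (5 - 4)²)*(-112) = (-5*(-2*(-5)*(-5) - 1)*(-3)*(-4) + (5 - 4)²)*(-112) = (-5*(10*(-5) - 1)*(-3)*(-4) + 1²)*(-112) = (-5*(-50 - 1)*(-3)*(-4) + 1)*(-112) = (-5*(-51*(-3))*(-4) + 1)*(-112) = (-765*(-4) + 1)*(-112) = (-5*(-612) + 1)*(-112) = (3060 + 1)*(-112) = 3061*(-112) = -342832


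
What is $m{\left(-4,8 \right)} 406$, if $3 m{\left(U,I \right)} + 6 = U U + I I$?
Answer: $\frac{30044}{3} \approx 10015.0$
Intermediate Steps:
$m{\left(U,I \right)} = -2 + \frac{I^{2}}{3} + \frac{U^{2}}{3}$ ($m{\left(U,I \right)} = -2 + \frac{U U + I I}{3} = -2 + \frac{U^{2} + I^{2}}{3} = -2 + \frac{I^{2} + U^{2}}{3} = -2 + \left(\frac{I^{2}}{3} + \frac{U^{2}}{3}\right) = -2 + \frac{I^{2}}{3} + \frac{U^{2}}{3}$)
$m{\left(-4,8 \right)} 406 = \left(-2 + \frac{8^{2}}{3} + \frac{\left(-4\right)^{2}}{3}\right) 406 = \left(-2 + \frac{1}{3} \cdot 64 + \frac{1}{3} \cdot 16\right) 406 = \left(-2 + \frac{64}{3} + \frac{16}{3}\right) 406 = \frac{74}{3} \cdot 406 = \frac{30044}{3}$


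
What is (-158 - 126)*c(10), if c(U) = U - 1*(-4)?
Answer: -3976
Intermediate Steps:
c(U) = 4 + U (c(U) = U + 4 = 4 + U)
(-158 - 126)*c(10) = (-158 - 126)*(4 + 10) = -284*14 = -3976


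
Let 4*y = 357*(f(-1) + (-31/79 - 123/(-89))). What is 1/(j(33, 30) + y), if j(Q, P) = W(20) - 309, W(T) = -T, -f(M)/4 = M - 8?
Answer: 14062/41796811 ≈ 0.00033644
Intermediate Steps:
f(M) = 32 - 4*M (f(M) = -4*(M - 8) = -4*(-8 + M) = 32 - 4*M)
j(Q, P) = -329 (j(Q, P) = -1*20 - 309 = -20 - 309 = -329)
y = 46423209/14062 (y = (357*((32 - 4*(-1)) + (-31/79 - 123/(-89))))/4 = (357*((32 + 4) + (-31*1/79 - 123*(-1/89))))/4 = (357*(36 + (-31/79 + 123/89)))/4 = (357*(36 + 6958/7031))/4 = (357*(260074/7031))/4 = (1/4)*(92846418/7031) = 46423209/14062 ≈ 3301.3)
1/(j(33, 30) + y) = 1/(-329 + 46423209/14062) = 1/(41796811/14062) = 14062/41796811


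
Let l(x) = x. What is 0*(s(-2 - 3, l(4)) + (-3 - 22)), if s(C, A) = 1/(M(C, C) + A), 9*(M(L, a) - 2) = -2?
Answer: 0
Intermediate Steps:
M(L, a) = 16/9 (M(L, a) = 2 + (⅑)*(-2) = 2 - 2/9 = 16/9)
s(C, A) = 1/(16/9 + A)
0*(s(-2 - 3, l(4)) + (-3 - 22)) = 0*(9/(16 + 9*4) + (-3 - 22)) = 0*(9/(16 + 36) - 25) = 0*(9/52 - 25) = 0*(-1291/52) = 0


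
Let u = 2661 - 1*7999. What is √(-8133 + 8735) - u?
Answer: 5338 + √602 ≈ 5362.5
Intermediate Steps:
u = -5338 (u = 2661 - 7999 = -5338)
√(-8133 + 8735) - u = √(-8133 + 8735) - 1*(-5338) = √602 + 5338 = 5338 + √602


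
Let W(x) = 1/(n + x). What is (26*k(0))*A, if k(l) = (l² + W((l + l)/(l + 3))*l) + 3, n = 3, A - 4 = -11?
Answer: -546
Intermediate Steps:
A = -7 (A = 4 - 11 = -7)
W(x) = 1/(3 + x)
k(l) = 3 + l² + l/(3 + 2*l/(3 + l)) (k(l) = (l² + l/(3 + (l + l)/(l + 3))) + 3 = (l² + l/(3 + (2*l)/(3 + l))) + 3 = (l² + l/(3 + 2*l/(3 + l))) + 3 = 3 + l² + l/(3 + 2*l/(3 + l)))
(26*k(0))*A = (26*((0*(3 + 0) + (3 + 0²)*(9 + 5*0))/(9 + 5*0)))*(-7) = (26*((0*3 + (3 + 0)*(9 + 0))/(9 + 0)))*(-7) = (26*((0 + 3*9)/9))*(-7) = (26*((0 + 27)/9))*(-7) = (26*((⅑)*27))*(-7) = (26*3)*(-7) = 78*(-7) = -546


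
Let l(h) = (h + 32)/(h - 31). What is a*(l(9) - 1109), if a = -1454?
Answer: 17767153/11 ≈ 1.6152e+6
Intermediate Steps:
l(h) = (32 + h)/(-31 + h)
a*(l(9) - 1109) = -1454*((32 + 9)/(-31 + 9) - 1109) = -1454*(41/(-22) - 1109) = -1454*(-1/22*41 - 1109) = -1454*(-41/22 - 1109) = -1454*(-24439/22) = 17767153/11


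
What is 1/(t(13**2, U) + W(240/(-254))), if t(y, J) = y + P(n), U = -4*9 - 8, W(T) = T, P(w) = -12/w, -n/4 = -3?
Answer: 127/21216 ≈ 0.0059860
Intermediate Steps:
n = 12 (n = -4*(-3) = 12)
U = -44 (U = -36 - 8 = -44)
t(y, J) = -1 + y (t(y, J) = y - 12/12 = y - 12*1/12 = y - 1 = -1 + y)
1/(t(13**2, U) + W(240/(-254))) = 1/((-1 + 13**2) + 240/(-254)) = 1/((-1 + 169) + 240*(-1/254)) = 1/(168 - 120/127) = 1/(21216/127) = 127/21216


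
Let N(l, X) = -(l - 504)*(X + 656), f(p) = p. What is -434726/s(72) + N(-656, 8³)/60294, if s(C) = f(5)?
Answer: -13102297522/150735 ≈ -86923.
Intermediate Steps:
s(C) = 5
N(l, X) = -(-504 + l)*(656 + X)
-434726/s(72) + N(-656, 8³)/60294 = -434726/5 + (330624 - 656*(-656) + 504*8³ - 1*8³*(-656))/60294 = -434726*⅕ + (330624 + 430336 + 504*512 - 1*512*(-656))*(1/60294) = -434726/5 + (330624 + 430336 + 258048 + 335872)*(1/60294) = -434726/5 + 1354880*(1/60294) = -434726/5 + 677440/30147 = -13102297522/150735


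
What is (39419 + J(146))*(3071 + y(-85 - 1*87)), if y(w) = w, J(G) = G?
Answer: 114698935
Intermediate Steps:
(39419 + J(146))*(3071 + y(-85 - 1*87)) = (39419 + 146)*(3071 + (-85 - 1*87)) = 39565*(3071 + (-85 - 87)) = 39565*(3071 - 172) = 39565*2899 = 114698935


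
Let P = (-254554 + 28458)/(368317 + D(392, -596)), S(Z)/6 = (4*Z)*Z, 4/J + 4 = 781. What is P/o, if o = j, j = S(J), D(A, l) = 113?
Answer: -947921611/982480 ≈ -964.83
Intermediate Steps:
J = 4/777 (J = 4/(-4 + 781) = 4/777 ≈ 0.0051480)
S(Z) = 24*Z² (S(Z) = 6*((4*Z)*Z) = 6*(4*Z²) = 24*Z²)
j = 128/201243 (j = 24*(4/777)² = 24*(16/603729) = 128/201243 ≈ 0.00063605)
o = 128/201243 ≈ 0.00063605
P = -113048/184215 (P = (-254554 + 28458)/(368317 + 113) = -226096/368430 = -226096*1/368430 = -113048/184215 ≈ -0.61367)
P/o = -113048/(184215*128/201243) = -113048/184215*201243/128 = -947921611/982480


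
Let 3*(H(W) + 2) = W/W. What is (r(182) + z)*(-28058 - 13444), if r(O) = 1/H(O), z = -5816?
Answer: 1207002666/5 ≈ 2.4140e+8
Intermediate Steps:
H(W) = -5/3 (H(W) = -2 + (W/W)/3 = -2 + (1/3)*1 = -2 + 1/3 = -5/3)
r(O) = -3/5 (r(O) = 1/(-5/3) = -3/5)
(r(182) + z)*(-28058 - 13444) = (-3/5 - 5816)*(-28058 - 13444) = -29083/5*(-41502) = 1207002666/5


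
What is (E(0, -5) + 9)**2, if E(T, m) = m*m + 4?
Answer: 1444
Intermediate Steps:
E(T, m) = 4 + m**2 (E(T, m) = m**2 + 4 = 4 + m**2)
(E(0, -5) + 9)**2 = ((4 + (-5)**2) + 9)**2 = ((4 + 25) + 9)**2 = (29 + 9)**2 = 38**2 = 1444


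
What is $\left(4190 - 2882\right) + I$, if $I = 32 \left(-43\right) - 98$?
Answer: $-166$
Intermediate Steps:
$I = -1474$ ($I = -1376 - 98 = -1474$)
$\left(4190 - 2882\right) + I = \left(4190 - 2882\right) - 1474 = 1308 - 1474 = -166$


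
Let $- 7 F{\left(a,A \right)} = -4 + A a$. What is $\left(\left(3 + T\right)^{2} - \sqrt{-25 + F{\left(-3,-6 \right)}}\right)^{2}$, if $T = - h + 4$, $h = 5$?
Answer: $\left(4 - 3 i \sqrt{3}\right)^{2} \approx -11.0 - 41.569 i$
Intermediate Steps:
$F{\left(a,A \right)} = \frac{4}{7} - \frac{A a}{7}$ ($F{\left(a,A \right)} = - \frac{-4 + A a}{7} = \frac{4}{7} - \frac{A a}{7}$)
$T = -1$ ($T = \left(-1\right) 5 + 4 = -5 + 4 = -1$)
$\left(\left(3 + T\right)^{2} - \sqrt{-25 + F{\left(-3,-6 \right)}}\right)^{2} = \left(\left(3 - 1\right)^{2} - \sqrt{-25 + \left(\frac{4}{7} - \left(- \frac{6}{7}\right) \left(-3\right)\right)}\right)^{2} = \left(2^{2} - \sqrt{-25 + \left(\frac{4}{7} - \frac{18}{7}\right)}\right)^{2} = \left(4 - \sqrt{-25 - 2}\right)^{2} = \left(4 - \sqrt{-27}\right)^{2} = \left(4 - 3 i \sqrt{3}\right)^{2}$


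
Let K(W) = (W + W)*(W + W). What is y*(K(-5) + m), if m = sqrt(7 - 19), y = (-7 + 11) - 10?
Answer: -600 - 12*I*sqrt(3) ≈ -600.0 - 20.785*I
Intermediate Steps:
y = -6 (y = 4 - 10 = -6)
m = 2*I*sqrt(3) (m = sqrt(-12) = 2*I*sqrt(3) ≈ 3.4641*I)
K(W) = 4*W**2 (K(W) = (2*W)*(2*W) = 4*W**2)
y*(K(-5) + m) = -6*(4*(-5)**2 + 2*I*sqrt(3)) = -6*(4*25 + 2*I*sqrt(3)) = -6*(100 + 2*I*sqrt(3)) = -600 - 12*I*sqrt(3)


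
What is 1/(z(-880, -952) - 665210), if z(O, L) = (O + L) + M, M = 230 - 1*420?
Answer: -1/667232 ≈ -1.4987e-6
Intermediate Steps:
M = -190 (M = 230 - 420 = -190)
z(O, L) = -190 + L + O (z(O, L) = (O + L) - 190 = (L + O) - 190 = -190 + L + O)
1/(z(-880, -952) - 665210) = 1/((-190 - 952 - 880) - 665210) = 1/(-2022 - 665210) = 1/(-667232) = -1/667232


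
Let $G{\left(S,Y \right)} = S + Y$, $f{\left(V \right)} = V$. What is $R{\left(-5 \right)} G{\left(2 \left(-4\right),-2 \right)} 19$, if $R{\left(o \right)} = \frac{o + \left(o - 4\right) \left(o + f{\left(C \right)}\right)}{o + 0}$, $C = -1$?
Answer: $1862$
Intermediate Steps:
$R{\left(o \right)} = \frac{o + \left(-1 + o\right) \left(-4 + o\right)}{o}$ ($R{\left(o \right)} = \frac{o + \left(o - 4\right) \left(o - 1\right)}{o + 0} = \frac{o + \left(-4 + o\right) \left(-1 + o\right)}{o} = \frac{o + \left(-1 + o\right) \left(-4 + o\right)}{o}$)
$R{\left(-5 \right)} G{\left(2 \left(-4\right),-2 \right)} 19 = \left(-4 - 5 + \frac{4}{-5}\right) \left(2 \left(-4\right) - 2\right) 19 = \left(-4 - 5 + 4 \left(- \frac{1}{5}\right)\right) \left(-8 - 2\right) 19 = \left(-4 - 5 - \frac{4}{5}\right) \left(-10\right) 19 = \left(- \frac{49}{5}\right) \left(-10\right) 19 = 98 \cdot 19 = 1862$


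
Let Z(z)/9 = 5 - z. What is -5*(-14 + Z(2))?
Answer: -65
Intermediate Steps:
Z(z) = 45 - 9*z (Z(z) = 9*(5 - z) = 45 - 9*z)
-5*(-14 + Z(2)) = -5*(-14 + (45 - 9*2)) = -5*(-14 + (45 - 18)) = -5*(-14 + 27) = -5*13 = -65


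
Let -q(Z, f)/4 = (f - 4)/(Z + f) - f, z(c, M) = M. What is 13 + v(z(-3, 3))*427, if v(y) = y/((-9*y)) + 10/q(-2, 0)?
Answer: -20455/36 ≈ -568.19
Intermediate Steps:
q(Z, f) = 4*f - 4*(-4 + f)/(Z + f) (q(Z, f) = -4*((f - 4)/(Z + f) - f) = -4*((-4 + f)/(Z + f) - f) = -4*(-f + (-4 + f)/(Z + f)) = 4*f - 4*(-4 + f)/(Z + f))
v(y) = -49/36 (v(y) = y/((-9*y)) + 10/((4*(4 + 0**2 - 1*0 - 2*0)/(-2 + 0))) = y*(-1/(9*y)) + 10/((4*(4 + 0 + 0 + 0)/(-2))) = -1/9 + 10/((4*(-1/2)*4)) = -1/9 + 10/(-8) = -1/9 + 10*(-1/8) = -1/9 - 5/4 = -49/36)
13 + v(z(-3, 3))*427 = 13 - 49/36*427 = 13 - 20923/36 = -20455/36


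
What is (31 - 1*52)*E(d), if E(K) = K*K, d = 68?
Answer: -97104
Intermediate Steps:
E(K) = K**2
(31 - 1*52)*E(d) = (31 - 1*52)*68**2 = (31 - 52)*4624 = -21*4624 = -97104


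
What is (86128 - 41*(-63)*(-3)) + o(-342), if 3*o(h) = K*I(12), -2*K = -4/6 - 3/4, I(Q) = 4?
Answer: 1410839/18 ≈ 78380.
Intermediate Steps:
K = 17/24 (K = -(-4/6 - 3/4)/2 = -(-4*1/6 - 3*1/4)/2 = -(-2/3 - 3/4)/2 = -1/2*(-17/12) = 17/24 ≈ 0.70833)
o(h) = 17/18 (o(h) = ((17/24)*4)/3 = (1/3)*(17/6) = 17/18)
(86128 - 41*(-63)*(-3)) + o(-342) = (86128 - 41*(-63)*(-3)) + 17/18 = (86128 - (-2583)*(-3)) + 17/18 = (86128 - 1*7749) + 17/18 = (86128 - 7749) + 17/18 = 78379 + 17/18 = 1410839/18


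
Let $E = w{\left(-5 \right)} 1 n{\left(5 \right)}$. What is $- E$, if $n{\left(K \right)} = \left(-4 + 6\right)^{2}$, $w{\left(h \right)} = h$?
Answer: $20$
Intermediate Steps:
$n{\left(K \right)} = 4$ ($n{\left(K \right)} = 2^{2} = 4$)
$E = -20$ ($E = \left(-5\right) 1 \cdot 4 = \left(-5\right) 4 = -20$)
$- E = \left(-1\right) \left(-20\right) = 20$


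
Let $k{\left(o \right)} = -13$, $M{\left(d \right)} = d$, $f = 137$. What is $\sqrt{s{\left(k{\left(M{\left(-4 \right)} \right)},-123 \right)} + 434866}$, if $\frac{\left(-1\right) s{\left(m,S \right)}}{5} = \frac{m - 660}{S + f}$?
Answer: $\frac{\sqrt{85280846}}{14} \approx 659.63$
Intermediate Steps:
$s{\left(m,S \right)} = - \frac{5 \left(-660 + m\right)}{137 + S}$ ($s{\left(m,S \right)} = - 5 \frac{m - 660}{S + 137} = - 5 \frac{-660 + m}{137 + S} = - \frac{5 \left(-660 + m\right)}{137 + S}$)
$\sqrt{s{\left(k{\left(M{\left(-4 \right)} \right)},-123 \right)} + 434866} = \sqrt{\frac{5 \left(660 - -13\right)}{137 - 123} + 434866} = \sqrt{\frac{5 \left(660 + 13\right)}{14} + 434866} = \sqrt{5 \cdot \frac{1}{14} \cdot 673 + 434866} = \sqrt{\frac{3365}{14} + 434866} = \sqrt{\frac{6091489}{14}} = \frac{\sqrt{85280846}}{14}$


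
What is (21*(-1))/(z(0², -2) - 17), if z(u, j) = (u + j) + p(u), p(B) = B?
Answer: 21/19 ≈ 1.1053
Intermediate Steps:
z(u, j) = j + 2*u (z(u, j) = (u + j) + u = (j + u) + u = j + 2*u)
(21*(-1))/(z(0², -2) - 17) = (21*(-1))/((-2 + 2*0²) - 17) = -21/((-2 + 2*0) - 17) = -21/((-2 + 0) - 17) = -21/(-2 - 17) = -21/(-19) = -21*(-1/19) = 21/19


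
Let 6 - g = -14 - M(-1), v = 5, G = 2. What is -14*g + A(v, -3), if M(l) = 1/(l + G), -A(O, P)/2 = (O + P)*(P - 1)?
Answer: -278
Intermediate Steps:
A(O, P) = -2*(-1 + P)*(O + P) (A(O, P) = -2*(O + P)*(P - 1) = -2*(O + P)*(-1 + P) = -2*(-1 + P)*(O + P))
M(l) = 1/(2 + l) (M(l) = 1/(l + 2) = 1/(2 + l))
g = 21 (g = 6 - (-14 - 1/(2 - 1)) = 6 - (-14 - 1/1) = 6 - (-14 - 1*1) = 6 - (-14 - 1) = 6 - 1*(-15) = 6 + 15 = 21)
-14*g + A(v, -3) = -14*21 + (-2*(-3)² + 2*5 + 2*(-3) - 2*5*(-3)) = -294 + (-2*9 + 10 - 6 + 30) = -294 + (-18 + 10 - 6 + 30) = -294 + 16 = -278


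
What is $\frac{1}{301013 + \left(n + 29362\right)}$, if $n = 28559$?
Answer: $\frac{1}{358934} \approx 2.786 \cdot 10^{-6}$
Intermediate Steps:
$\frac{1}{301013 + \left(n + 29362\right)} = \frac{1}{301013 + \left(28559 + 29362\right)} = \frac{1}{301013 + 57921} = \frac{1}{358934}$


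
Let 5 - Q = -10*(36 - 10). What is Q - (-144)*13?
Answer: 2137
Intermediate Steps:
Q = 265 (Q = 5 - (-10)*(36 - 10) = 5 - (-10)*26 = 5 - 1*(-260) = 5 + 260 = 265)
Q - (-144)*13 = 265 - (-144)*13 = 265 - 1*(-1872) = 265 + 1872 = 2137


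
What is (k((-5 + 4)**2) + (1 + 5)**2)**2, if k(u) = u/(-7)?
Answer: 63001/49 ≈ 1285.7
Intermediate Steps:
k(u) = -u/7 (k(u) = u*(-1/7) = -u/7)
(k((-5 + 4)**2) + (1 + 5)**2)**2 = (-(-5 + 4)**2/7 + (1 + 5)**2)**2 = (-1/7*(-1)**2 + 6**2)**2 = (-1/7*1 + 36)**2 = (-1/7 + 36)**2 = (251/7)**2 = 63001/49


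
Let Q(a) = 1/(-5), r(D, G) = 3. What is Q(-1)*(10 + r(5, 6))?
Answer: -13/5 ≈ -2.6000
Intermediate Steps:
Q(a) = -⅕
Q(-1)*(10 + r(5, 6)) = -(10 + 3)/5 = -⅕*13 = -13/5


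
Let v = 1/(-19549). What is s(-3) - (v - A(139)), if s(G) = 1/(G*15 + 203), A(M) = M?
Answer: 429354845/3088742 ≈ 139.01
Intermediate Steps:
v = -1/19549 ≈ -5.1154e-5
s(G) = 1/(203 + 15*G) (s(G) = 1/(15*G + 203) = 1/(203 + 15*G))
s(-3) - (v - A(139)) = 1/(203 + 15*(-3)) - (-1/19549 - 1*139) = 1/(203 - 45) - (-1/19549 - 139) = 1/158 - 1*(-2717312/19549) = 1/158 + 2717312/19549 = 429354845/3088742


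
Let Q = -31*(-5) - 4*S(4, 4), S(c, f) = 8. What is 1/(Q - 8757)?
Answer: -1/8634 ≈ -0.00011582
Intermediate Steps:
Q = 123 (Q = -31*(-5) - 4*8 = 155 - 32 = 123)
1/(Q - 8757) = 1/(123 - 8757) = 1/(-8634) = -1/8634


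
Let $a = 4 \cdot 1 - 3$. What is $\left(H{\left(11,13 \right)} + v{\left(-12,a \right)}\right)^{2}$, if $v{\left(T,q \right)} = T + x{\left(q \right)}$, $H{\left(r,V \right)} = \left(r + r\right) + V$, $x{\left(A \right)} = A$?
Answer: $576$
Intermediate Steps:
$H{\left(r,V \right)} = V + 2 r$ ($H{\left(r,V \right)} = 2 r + V = V + 2 r$)
$a = 1$ ($a = 4 - 3 = 1$)
$v{\left(T,q \right)} = T + q$
$\left(H{\left(11,13 \right)} + v{\left(-12,a \right)}\right)^{2} = \left(\left(13 + 2 \cdot 11\right) + \left(-12 + 1\right)\right)^{2} = \left(\left(13 + 22\right) - 11\right)^{2} = \left(35 - 11\right)^{2} = 24^{2} = 576$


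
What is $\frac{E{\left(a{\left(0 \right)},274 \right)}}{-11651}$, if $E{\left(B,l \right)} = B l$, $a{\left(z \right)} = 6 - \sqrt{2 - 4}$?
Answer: $- \frac{1644}{11651} + \frac{274 i \sqrt{2}}{11651} \approx -0.1411 + 0.033258 i$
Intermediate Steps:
$a{\left(z \right)} = 6 - i \sqrt{2}$ ($a{\left(z \right)} = 6 - \sqrt{-2} = 6 - i \sqrt{2}$)
$\frac{E{\left(a{\left(0 \right)},274 \right)}}{-11651} = \frac{\left(6 - i \sqrt{2}\right) 274}{-11651} = \left(1644 - 274 i \sqrt{2}\right) \left(- \frac{1}{11651}\right) = - \frac{1644}{11651} + \frac{274 i \sqrt{2}}{11651}$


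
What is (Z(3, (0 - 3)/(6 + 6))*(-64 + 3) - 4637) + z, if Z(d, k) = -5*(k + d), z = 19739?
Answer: 63763/4 ≈ 15941.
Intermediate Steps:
Z(d, k) = -5*d - 5*k (Z(d, k) = -5*(d + k) = -5*d - 5*k)
(Z(3, (0 - 3)/(6 + 6))*(-64 + 3) - 4637) + z = ((-5*3 - 5*(0 - 3)/(6 + 6))*(-64 + 3) - 4637) + 19739 = ((-15 - (-15)/12)*(-61) - 4637) + 19739 = ((-15 - 5*(-1/4))*(-61) - 4637) + 19739 = ((-15 + 5/4)*(-61) - 4637) + 19739 = (-55/4*(-61) - 4637) + 19739 = (3355/4 - 4637) + 19739 = -15193/4 + 19739 = 63763/4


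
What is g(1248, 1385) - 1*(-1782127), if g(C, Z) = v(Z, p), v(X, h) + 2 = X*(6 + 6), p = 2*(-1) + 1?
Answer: 1798745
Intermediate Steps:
p = -1 (p = -2 + 1 = -1)
v(X, h) = -2 + 12*X (v(X, h) = -2 + X*(6 + 6) = -2 + X*12 = -2 + 12*X)
g(C, Z) = -2 + 12*Z
g(1248, 1385) - 1*(-1782127) = (-2 + 12*1385) - 1*(-1782127) = (-2 + 16620) + 1782127 = 16618 + 1782127 = 1798745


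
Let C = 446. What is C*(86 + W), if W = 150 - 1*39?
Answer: 87862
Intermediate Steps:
W = 111 (W = 150 - 39 = 111)
C*(86 + W) = 446*(86 + 111) = 446*197 = 87862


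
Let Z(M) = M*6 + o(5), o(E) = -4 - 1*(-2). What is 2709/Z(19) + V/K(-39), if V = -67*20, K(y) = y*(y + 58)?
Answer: 308207/11856 ≈ 25.996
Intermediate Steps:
K(y) = y*(58 + y)
o(E) = -2 (o(E) = -4 + 2 = -2)
V = -1340
Z(M) = -2 + 6*M (Z(M) = M*6 - 2 = 6*M - 2 = -2 + 6*M)
2709/Z(19) + V/K(-39) = 2709/(-2 + 6*19) - 1340*(-1/(39*(58 - 39))) = 2709/(-2 + 114) - 1340/((-39*19)) = 2709/112 - 1340/(-741) = 2709*(1/112) - 1340*(-1/741) = 387/16 + 1340/741 = 308207/11856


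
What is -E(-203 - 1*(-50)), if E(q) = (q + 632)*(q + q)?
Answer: 146574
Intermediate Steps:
E(q) = 2*q*(632 + q) (E(q) = (632 + q)*(2*q) = 2*q*(632 + q))
-E(-203 - 1*(-50)) = -2*(-203 - 1*(-50))*(632 + (-203 - 1*(-50))) = -2*(-203 + 50)*(632 + (-203 + 50)) = -2*(-153)*(632 - 153) = -2*(-153)*479 = -1*(-146574) = 146574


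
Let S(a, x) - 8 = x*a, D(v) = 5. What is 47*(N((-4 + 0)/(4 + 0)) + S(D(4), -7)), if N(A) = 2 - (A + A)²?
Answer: -1363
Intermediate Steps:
S(a, x) = 8 + a*x (S(a, x) = 8 + x*a = 8 + a*x)
N(A) = 2 - 4*A² (N(A) = 2 - (2*A)² = 2 - 4*A²)
47*(N((-4 + 0)/(4 + 0)) + S(D(4), -7)) = 47*((2 - 4*(-4 + 0)²/(4 + 0)²) + (8 + 5*(-7))) = 47*((2 - 4*1²) + (8 - 35)) = 47*((2 - 4*(-4*¼)²) - 27) = 47*((2 - 4*(-1)²) - 27) = 47*((2 - 4*1) - 27) = 47*((2 - 4) - 27) = 47*(-2 - 27) = 47*(-29) = -1363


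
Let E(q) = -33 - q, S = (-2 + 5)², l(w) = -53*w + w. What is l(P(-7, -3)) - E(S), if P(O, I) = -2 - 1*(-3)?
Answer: -10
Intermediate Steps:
P(O, I) = 1 (P(O, I) = -2 + 3 = 1)
l(w) = -52*w
S = 9 (S = 3² = 9)
l(P(-7, -3)) - E(S) = -52*1 - (-33 - 1*9) = -52 - (-33 - 9) = -52 - 1*(-42) = -52 + 42 = -10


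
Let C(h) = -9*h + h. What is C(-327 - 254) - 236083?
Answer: -231435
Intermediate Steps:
C(h) = -8*h
C(-327 - 254) - 236083 = -8*(-327 - 254) - 236083 = -8*(-581) - 236083 = 4648 - 236083 = -231435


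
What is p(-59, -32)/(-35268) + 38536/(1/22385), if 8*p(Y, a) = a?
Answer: 7605794250121/8817 ≈ 8.6263e+8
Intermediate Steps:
p(Y, a) = a/8
p(-59, -32)/(-35268) + 38536/(1/22385) = ((1/8)*(-32))/(-35268) + 38536/(1/22385) = -4*(-1/35268) + 38536/(1/22385) = 1/8817 + 38536*22385 = 1/8817 + 862628360 = 7605794250121/8817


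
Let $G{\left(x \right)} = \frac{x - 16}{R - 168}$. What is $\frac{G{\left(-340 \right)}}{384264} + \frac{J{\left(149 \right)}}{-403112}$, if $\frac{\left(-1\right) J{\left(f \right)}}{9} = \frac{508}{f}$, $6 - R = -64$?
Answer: $\frac{6048576991}{70683458579748} \approx 8.5573 \cdot 10^{-5}$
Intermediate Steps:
$R = 70$ ($R = 6 - -64 = 6 + 64 = 70$)
$G{\left(x \right)} = \frac{8}{49} - \frac{x}{98}$ ($G{\left(x \right)} = \frac{x - 16}{70 - 168} = \frac{-16 + x}{-98} = \left(-16 + x\right) \left(- \frac{1}{98}\right) = \frac{8}{49} - \frac{x}{98}$)
$J{\left(f \right)} = - \frac{4572}{f}$ ($J{\left(f \right)} = - 9 \frac{508}{f} = - \frac{4572}{f}$)
$\frac{G{\left(-340 \right)}}{384264} + \frac{J{\left(149 \right)}}{-403112} = \frac{\frac{8}{49} - - \frac{170}{49}}{384264} + \frac{\left(-4572\right) \frac{1}{149}}{-403112} = \left(\frac{8}{49} + \frac{170}{49}\right) \frac{1}{384264} + \left(-4572\right) \frac{1}{149} \left(- \frac{1}{403112}\right) = \frac{178}{49} \cdot \frac{1}{384264} - - \frac{1143}{15015922} = \frac{89}{9414468} + \frac{1143}{15015922} = \frac{6048576991}{70683458579748}$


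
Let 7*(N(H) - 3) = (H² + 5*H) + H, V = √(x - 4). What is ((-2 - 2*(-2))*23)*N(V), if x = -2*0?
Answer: 782/7 + 552*I/7 ≈ 111.71 + 78.857*I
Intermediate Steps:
x = 0
V = 2*I (V = √(0 - 4) = √(-4) = 2*I ≈ 2.0*I)
N(H) = 3 + H²/7 + 6*H/7 (N(H) = 3 + ((H² + 5*H) + H)/7 = 3 + (H² + 6*H)/7 = 3 + (H²/7 + 6*H/7) = 3 + H²/7 + 6*H/7)
((-2 - 2*(-2))*23)*N(V) = ((-2 - 2*(-2))*23)*(3 + (2*I)²/7 + 6*(2*I)/7) = ((-2 + 4)*23)*(3 + (⅐)*(-4) + 12*I/7) = (2*23)*(3 - 4/7 + 12*I/7) = 46*(17/7 + 12*I/7) = 782/7 + 552*I/7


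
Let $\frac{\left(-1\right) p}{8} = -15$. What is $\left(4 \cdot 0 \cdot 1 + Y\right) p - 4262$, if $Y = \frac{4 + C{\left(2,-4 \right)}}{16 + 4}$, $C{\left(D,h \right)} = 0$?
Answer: $-4238$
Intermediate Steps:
$p = 120$ ($p = \left(-8\right) \left(-15\right) = 120$)
$Y = \frac{1}{5}$ ($Y = \frac{4 + 0}{16 + 4} = \frac{4}{20} = 4 \cdot \frac{1}{20} = \frac{1}{5} \approx 0.2$)
$\left(4 \cdot 0 \cdot 1 + Y\right) p - 4262 = \left(4 \cdot 0 \cdot 1 + \frac{1}{5}\right) 120 - 4262 = \left(0 \cdot 1 + \frac{1}{5}\right) 120 - 4262 = \left(0 + \frac{1}{5}\right) 120 - 4262 = \frac{1}{5} \cdot 120 - 4262 = 24 - 4262 = -4238$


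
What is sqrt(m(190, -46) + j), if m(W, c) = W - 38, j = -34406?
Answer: 3*I*sqrt(3806) ≈ 185.08*I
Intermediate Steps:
m(W, c) = -38 + W
sqrt(m(190, -46) + j) = sqrt((-38 + 190) - 34406) = sqrt(152 - 34406) = sqrt(-34254) = 3*I*sqrt(3806)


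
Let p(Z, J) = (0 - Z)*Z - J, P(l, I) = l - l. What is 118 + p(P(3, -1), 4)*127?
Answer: -390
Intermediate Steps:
P(l, I) = 0
p(Z, J) = -J - Z**2 (p(Z, J) = (-Z)*Z - J = -Z**2 - J = -J - Z**2)
118 + p(P(3, -1), 4)*127 = 118 + (-1*4 - 1*0**2)*127 = 118 + (-4 - 1*0)*127 = 118 + (-4 + 0)*127 = 118 - 4*127 = 118 - 508 = -390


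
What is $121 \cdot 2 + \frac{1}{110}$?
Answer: $\frac{26621}{110} \approx 242.01$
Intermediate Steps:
$121 \cdot 2 + \frac{1}{110} = 242 + \frac{1}{110} = \frac{26621}{110}$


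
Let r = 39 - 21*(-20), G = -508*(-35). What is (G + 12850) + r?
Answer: 31089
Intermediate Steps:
G = 17780
r = 459 (r = 39 + 420 = 459)
(G + 12850) + r = (17780 + 12850) + 459 = 30630 + 459 = 31089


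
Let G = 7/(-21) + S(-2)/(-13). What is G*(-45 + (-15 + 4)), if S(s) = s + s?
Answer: 56/39 ≈ 1.4359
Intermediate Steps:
S(s) = 2*s
G = -1/39 (G = 7/(-21) + (2*(-2))/(-13) = 7*(-1/21) - 4*(-1/13) = -⅓ + 4/13 = -1/39 ≈ -0.025641)
G*(-45 + (-15 + 4)) = -(-45 + (-15 + 4))/39 = -(-45 - 11)/39 = -1/39*(-56) = 56/39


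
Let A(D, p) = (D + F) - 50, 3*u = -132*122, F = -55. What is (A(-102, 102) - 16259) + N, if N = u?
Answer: -21834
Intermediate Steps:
u = -5368 (u = (-132*122)/3 = (⅓)*(-16104) = -5368)
N = -5368
A(D, p) = -105 + D (A(D, p) = (D - 55) - 50 = (-55 + D) - 50 = -105 + D)
(A(-102, 102) - 16259) + N = ((-105 - 102) - 16259) - 5368 = (-207 - 16259) - 5368 = -16466 - 5368 = -21834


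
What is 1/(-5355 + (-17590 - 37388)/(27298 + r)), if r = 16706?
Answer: -7334/39282733 ≈ -0.00018670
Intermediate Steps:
1/(-5355 + (-17590 - 37388)/(27298 + r)) = 1/(-5355 + (-17590 - 37388)/(27298 + 16706)) = 1/(-5355 - 54978/44004) = 1/(-5355 - 54978*1/44004) = 1/(-5355 - 9163/7334) = 1/(-39282733/7334) = -7334/39282733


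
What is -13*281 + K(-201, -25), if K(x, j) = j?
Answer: -3678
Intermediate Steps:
-13*281 + K(-201, -25) = -13*281 - 25 = -3653 - 25 = -3678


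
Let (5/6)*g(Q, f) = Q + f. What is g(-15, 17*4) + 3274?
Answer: 16688/5 ≈ 3337.6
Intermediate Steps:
g(Q, f) = 6*Q/5 + 6*f/5 (g(Q, f) = 6*(Q + f)/5 = 6*Q/5 + 6*f/5)
g(-15, 17*4) + 3274 = ((6/5)*(-15) + 6*(17*4)/5) + 3274 = (-18 + (6/5)*68) + 3274 = (-18 + 408/5) + 3274 = 318/5 + 3274 = 16688/5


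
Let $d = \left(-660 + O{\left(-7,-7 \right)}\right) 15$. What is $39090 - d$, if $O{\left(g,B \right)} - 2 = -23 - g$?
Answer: $49200$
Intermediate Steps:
$O{\left(g,B \right)} = -21 - g$ ($O{\left(g,B \right)} = 2 - \left(23 + g\right) = -21 - g$)
$d = -10110$ ($d = \left(-660 - 14\right) 15 = \left(-674\right) 15 = -10110$)
$39090 - d = 39090 - -10110 = 39090 + 10110 = 49200$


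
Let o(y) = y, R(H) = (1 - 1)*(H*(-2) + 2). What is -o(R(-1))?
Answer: 0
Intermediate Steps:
R(H) = 0 (R(H) = 0*(-2*H + 2) = 0*(2 - 2*H) = 0)
-o(R(-1)) = -1*0 = 0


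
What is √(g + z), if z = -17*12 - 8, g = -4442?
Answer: I*√4654 ≈ 68.22*I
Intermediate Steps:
z = -212 (z = -204 - 8 = -212)
√(g + z) = √(-4442 - 212) = √(-4654) = I*√4654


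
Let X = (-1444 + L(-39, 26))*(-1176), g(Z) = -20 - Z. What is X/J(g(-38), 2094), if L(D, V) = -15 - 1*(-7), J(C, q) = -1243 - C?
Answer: -1707552/1261 ≈ -1354.1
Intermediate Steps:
L(D, V) = -8 (L(D, V) = -15 + 7 = -8)
X = 1707552 (X = (-1444 - 8)*(-1176) = -1452*(-1176) = 1707552)
X/J(g(-38), 2094) = 1707552/(-1243 - (-20 - 1*(-38))) = 1707552/(-1243 - (-20 + 38)) = 1707552/(-1243 - 1*18) = 1707552/(-1243 - 18) = 1707552/(-1261) = 1707552*(-1/1261) = -1707552/1261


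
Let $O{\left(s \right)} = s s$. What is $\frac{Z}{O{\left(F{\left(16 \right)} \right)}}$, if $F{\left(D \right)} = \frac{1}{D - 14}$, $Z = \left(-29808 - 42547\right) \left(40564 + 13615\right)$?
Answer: $-15680486180$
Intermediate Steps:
$Z = -3920121545$ ($Z = \left(-72355\right) 54179 = -3920121545$)
$F{\left(D \right)} = \frac{1}{-14 + D}$
$O{\left(s \right)} = s^{2}$
$\frac{Z}{O{\left(F{\left(16 \right)} \right)}} = - \frac{3920121545}{\left(\frac{1}{-14 + 16}\right)^{2}} = - \frac{3920121545}{\left(\frac{1}{2}\right)^{2}} = - 3920121545 \frac{1}{\frac{1}{4}} = \left(-3920121545\right) 4 = -15680486180$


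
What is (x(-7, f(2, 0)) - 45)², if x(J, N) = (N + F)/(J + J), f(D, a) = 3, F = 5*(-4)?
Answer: 375769/196 ≈ 1917.2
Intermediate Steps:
F = -20
x(J, N) = (-20 + N)/(2*J) (x(J, N) = (N - 20)/(J + J) = (-20 + N)/((2*J)) = (-20 + N)*(1/(2*J)) = (-20 + N)/(2*J))
(x(-7, f(2, 0)) - 45)² = ((½)*(-20 + 3)/(-7) - 45)² = ((½)*(-⅐)*(-17) - 45)² = (17/14 - 45)² = (-613/14)² = 375769/196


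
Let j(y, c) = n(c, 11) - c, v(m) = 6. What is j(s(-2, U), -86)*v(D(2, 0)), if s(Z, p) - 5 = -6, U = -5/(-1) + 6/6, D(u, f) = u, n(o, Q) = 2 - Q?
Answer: 462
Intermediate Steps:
U = 6 (U = -5*(-1) + 6*(⅙) = 5 + 1 = 6)
s(Z, p) = -1 (s(Z, p) = 5 - 6 = -1)
j(y, c) = -9 - c (j(y, c) = (2 - 1*11) - c = (2 - 11) - c = -9 - c)
j(s(-2, U), -86)*v(D(2, 0)) = (-9 - 1*(-86))*6 = (-9 + 86)*6 = 77*6 = 462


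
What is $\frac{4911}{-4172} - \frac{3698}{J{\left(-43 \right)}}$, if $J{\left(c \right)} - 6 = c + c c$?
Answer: $- \frac{6081697}{1889916} \approx -3.218$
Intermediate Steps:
$J{\left(c \right)} = 6 + c + c^{2}$ ($J{\left(c \right)} = 6 + \left(c + c c\right) = 6 + \left(c + c^{2}\right) = 6 + c + c^{2}$)
$\frac{4911}{-4172} - \frac{3698}{J{\left(-43 \right)}} = \frac{4911}{-4172} - \frac{3698}{6 - 43 + \left(-43\right)^{2}} = 4911 \left(- \frac{1}{4172}\right) - \frac{3698}{6 - 43 + 1849} = - \frac{4911}{4172} - \frac{3698}{1812} = - \frac{4911}{4172} - \frac{1849}{906} = - \frac{6081697}{1889916}$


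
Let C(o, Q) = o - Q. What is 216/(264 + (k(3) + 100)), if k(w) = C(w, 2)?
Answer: 216/365 ≈ 0.59178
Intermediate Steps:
k(w) = -2 + w (k(w) = w - 1*2 = w - 2 = -2 + w)
216/(264 + (k(3) + 100)) = 216/(264 + ((-2 + 3) + 100)) = 216/(264 + (1 + 100)) = 216/(264 + 101) = 216/365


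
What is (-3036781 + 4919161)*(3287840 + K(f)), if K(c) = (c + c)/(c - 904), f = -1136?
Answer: 105212428046128/17 ≈ 6.1890e+12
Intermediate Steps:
K(c) = 2*c/(-904 + c) (K(c) = (2*c)/(-904 + c) = 2*c/(-904 + c))
(-3036781 + 4919161)*(3287840 + K(f)) = (-3036781 + 4919161)*(3287840 + 2*(-1136)/(-904 - 1136)) = 1882380*(3287840 + 2*(-1136)/(-2040)) = 1882380*(3287840 + 2*(-1136)*(-1/2040)) = 1882380*(3287840 + 284/255) = 1882380*(838399484/255) = 105212428046128/17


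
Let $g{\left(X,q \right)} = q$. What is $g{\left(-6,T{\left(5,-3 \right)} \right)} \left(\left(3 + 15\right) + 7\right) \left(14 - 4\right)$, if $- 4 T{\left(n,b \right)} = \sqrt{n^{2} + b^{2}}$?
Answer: $- \frac{125 \sqrt{34}}{2} \approx -364.43$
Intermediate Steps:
$T{\left(n,b \right)} = - \frac{\sqrt{b^{2} + n^{2}}}{4}$ ($T{\left(n,b \right)} = - \frac{\sqrt{n^{2} + b^{2}}}{4} = - \frac{\sqrt{b^{2} + n^{2}}}{4}$)
$g{\left(-6,T{\left(5,-3 \right)} \right)} \left(\left(3 + 15\right) + 7\right) \left(14 - 4\right) = - \frac{\sqrt{\left(-3\right)^{2} + 5^{2}}}{4} \left(\left(3 + 15\right) + 7\right) \left(14 - 4\right) = - \frac{\sqrt{9 + 25}}{4} \left(18 + 7\right) \left(14 - 4\right) = - \frac{\sqrt{34}}{4} \cdot 25 \cdot 10 = - \frac{25 \sqrt{34}}{4} \cdot 10 = - \frac{125 \sqrt{34}}{2}$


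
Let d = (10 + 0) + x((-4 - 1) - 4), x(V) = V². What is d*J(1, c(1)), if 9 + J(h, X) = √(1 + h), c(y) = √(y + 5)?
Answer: -819 + 91*√2 ≈ -690.31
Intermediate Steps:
c(y) = √(5 + y)
J(h, X) = -9 + √(1 + h)
d = 91 (d = (10 + 0) + ((-4 - 1) - 4)² = 10 + (-5 - 4)² = 10 + (-9)² = 10 + 81 = 91)
d*J(1, c(1)) = 91*(-9 + √(1 + 1)) = 91*(-9 + √2) = -819 + 91*√2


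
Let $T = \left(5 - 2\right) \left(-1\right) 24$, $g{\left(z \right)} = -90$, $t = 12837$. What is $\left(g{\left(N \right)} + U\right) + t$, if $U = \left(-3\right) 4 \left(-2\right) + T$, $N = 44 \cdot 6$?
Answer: $12699$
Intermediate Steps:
$N = 264$
$T = -72$ ($T = 3 \left(-1\right) 24 = \left(-3\right) 24 = -72$)
$U = -48$ ($U = \left(-3\right) 4 \left(-2\right) - 72 = \left(-12\right) \left(-2\right) - 72 = 24 - 72 = -48$)
$\left(g{\left(N \right)} + U\right) + t = \left(-90 - 48\right) + 12837 = -138 + 12837 = 12699$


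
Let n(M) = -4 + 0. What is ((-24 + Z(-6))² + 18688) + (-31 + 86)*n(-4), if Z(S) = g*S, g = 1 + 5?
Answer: 22068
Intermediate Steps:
g = 6
n(M) = -4
Z(S) = 6*S
((-24 + Z(-6))² + 18688) + (-31 + 86)*n(-4) = ((-24 + 6*(-6))² + 18688) + (-31 + 86)*(-4) = ((-24 - 36)² + 18688) + 55*(-4) = ((-60)² + 18688) - 220 = (3600 + 18688) - 220 = 22288 - 220 = 22068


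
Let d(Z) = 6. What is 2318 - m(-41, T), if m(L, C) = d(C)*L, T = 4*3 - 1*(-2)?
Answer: 2564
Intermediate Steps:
T = 14 (T = 12 + 2 = 14)
m(L, C) = 6*L
2318 - m(-41, T) = 2318 - 6*(-41) = 2318 - 1*(-246) = 2318 + 246 = 2564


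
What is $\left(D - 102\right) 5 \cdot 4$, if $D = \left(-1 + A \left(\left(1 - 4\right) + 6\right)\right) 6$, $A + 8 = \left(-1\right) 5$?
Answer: $-6840$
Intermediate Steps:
$A = -13$ ($A = -8 - 5 = -13$)
$D = -240$ ($D = \left(-1 - 13 \left(\left(1 - 4\right) + 6\right)\right) 6 = \left(-1 - 13 \left(-3 + 6\right)\right) 6 = \left(-1 - 39\right) 6 = \left(-40\right) 6 = -240$)
$\left(D - 102\right) 5 \cdot 4 = \left(-240 - 102\right) 5 \cdot 4 = \left(-342\right) 20 = -6840$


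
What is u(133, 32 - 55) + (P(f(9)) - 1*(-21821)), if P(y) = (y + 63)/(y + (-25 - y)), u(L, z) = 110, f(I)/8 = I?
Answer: 109628/5 ≈ 21926.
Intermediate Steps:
f(I) = 8*I
P(y) = -63/25 - y/25 (P(y) = (63 + y)/(-25) = (63 + y)*(-1/25) = -63/25 - y/25)
u(133, 32 - 55) + (P(f(9)) - 1*(-21821)) = 110 + ((-63/25 - 8*9/25) - 1*(-21821)) = 110 + ((-63/25 - 1/25*72) + 21821) = 110 + ((-63/25 - 72/25) + 21821) = 110 + (-27/5 + 21821) = 110 + 109078/5 = 109628/5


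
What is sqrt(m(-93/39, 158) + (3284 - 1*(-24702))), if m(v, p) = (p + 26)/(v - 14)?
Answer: sqrt(1269187338)/213 ≈ 167.26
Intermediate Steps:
m(v, p) = (26 + p)/(-14 + v)
sqrt(m(-93/39, 158) + (3284 - 1*(-24702))) = sqrt((26 + 158)/(-14 - 93/39) + (3284 - 1*(-24702))) = sqrt(184/(-14 - 93*1/39) + (3284 + 24702)) = sqrt(184/(-14 - 31/13) + 27986) = sqrt(184/(-213/13) + 27986) = sqrt(-13/213*184 + 27986) = sqrt(-2392/213 + 27986) = sqrt(5958626/213) = sqrt(1269187338)/213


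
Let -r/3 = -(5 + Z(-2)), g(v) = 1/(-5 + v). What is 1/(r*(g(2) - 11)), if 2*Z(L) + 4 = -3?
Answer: -1/51 ≈ -0.019608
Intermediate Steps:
Z(L) = -7/2 (Z(L) = -2 + (1/2)*(-3) = -2 - 3/2 = -7/2)
r = 9/2 (r = -(-3)*(5 - 7/2) = -(-3)*3/2 = -3*(-3/2) = 9/2 ≈ 4.5000)
1/(r*(g(2) - 11)) = 1/(9*(1/(-5 + 2) - 11)/2) = 1/(9*(1/(-3) - 11)/2) = 1/(9*(-1/3 - 11)/2) = 1/((9/2)*(-34/3)) = 1/(-51) = -1/51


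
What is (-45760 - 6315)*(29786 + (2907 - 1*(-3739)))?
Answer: -1897196400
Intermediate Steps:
(-45760 - 6315)*(29786 + (2907 - 1*(-3739))) = -52075*(29786 + (2907 + 3739)) = -52075*(29786 + 6646) = -52075*36432 = -1897196400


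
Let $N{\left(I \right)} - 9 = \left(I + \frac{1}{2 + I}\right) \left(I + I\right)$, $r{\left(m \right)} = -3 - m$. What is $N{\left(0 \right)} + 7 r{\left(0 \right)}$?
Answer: $-12$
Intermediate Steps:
$N{\left(I \right)} = 9 + 2 I \left(I + \frac{1}{2 + I}\right)$ ($N{\left(I \right)} = 9 + \left(I + \frac{1}{2 + I}\right) \left(I + I\right) = 9 + \left(I + \frac{1}{2 + I}\right) 2 I = 9 + 2 I \left(I + \frac{1}{2 + I}\right)$)
$N{\left(0 \right)} + 7 r{\left(0 \right)} = \frac{18 + 2 \cdot 0^{3} + 4 \cdot 0^{2} + 11 \cdot 0}{2 + 0} + 7 \left(-3 - 0\right) = \frac{18 + 2 \cdot 0 + 4 \cdot 0 + 0}{2} + 7 \left(-3 + 0\right) = \frac{18 + 0 + 0 + 0}{2} + 7 \left(-3\right) = \frac{1}{2} \cdot 18 - 21 = 9 - 21 = -12$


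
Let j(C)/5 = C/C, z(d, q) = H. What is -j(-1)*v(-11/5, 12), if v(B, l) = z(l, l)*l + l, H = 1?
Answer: -120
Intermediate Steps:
z(d, q) = 1
j(C) = 5 (j(C) = 5*(C/C) = 5*1 = 5)
v(B, l) = 2*l (v(B, l) = 1*l + l = l + l = 2*l)
-j(-1)*v(-11/5, 12) = -5*2*12 = -5*24 = -1*120 = -120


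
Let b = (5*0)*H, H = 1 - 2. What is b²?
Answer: 0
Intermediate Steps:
H = -1
b = 0 (b = (5*0)*(-1) = 0*(-1) = 0)
b² = 0² = 0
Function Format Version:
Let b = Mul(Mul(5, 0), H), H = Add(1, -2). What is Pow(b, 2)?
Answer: 0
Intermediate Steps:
H = -1
b = 0 (b = Mul(Mul(5, 0), -1) = Mul(0, -1) = 0)
Pow(b, 2) = Pow(0, 2) = 0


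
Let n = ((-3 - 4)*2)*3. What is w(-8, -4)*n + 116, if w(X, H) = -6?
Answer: 368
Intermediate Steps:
n = -42 (n = -7*2*3 = -14*3 = -42)
w(-8, -4)*n + 116 = -6*(-42) + 116 = 252 + 116 = 368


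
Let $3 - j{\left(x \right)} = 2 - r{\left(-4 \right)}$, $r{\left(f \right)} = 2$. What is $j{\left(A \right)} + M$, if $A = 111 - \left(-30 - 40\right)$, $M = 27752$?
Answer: $27755$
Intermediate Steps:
$A = 181$ ($A = 111 - \left(-30 - 40\right) = 111 - -70 = 111 + 70 = 181$)
$j{\left(x \right)} = 3$ ($j{\left(x \right)} = 3 - \left(2 - 2\right) = 3 - 0 = 3 + 0 = 3$)
$j{\left(A \right)} + M = 3 + 27752 = 27755$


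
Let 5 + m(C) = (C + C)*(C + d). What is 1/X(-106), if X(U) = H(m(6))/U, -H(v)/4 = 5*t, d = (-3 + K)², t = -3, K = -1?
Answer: -53/30 ≈ -1.7667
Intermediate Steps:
d = 16 (d = (-3 - 1)² = (-4)² = 16)
m(C) = -5 + 2*C*(16 + C) (m(C) = -5 + (C + C)*(C + 16) = -5 + (2*C)*(16 + C) = -5 + 2*C*(16 + C))
H(v) = 60 (H(v) = -20*(-3) = -4*(-15) = 60)
X(U) = 60/U
1/X(-106) = 1/(60/(-106)) = 1/(60*(-1/106)) = 1/(-30/53) = -53/30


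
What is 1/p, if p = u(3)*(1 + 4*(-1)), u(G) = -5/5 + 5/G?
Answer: -½ ≈ -0.50000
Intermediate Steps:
u(G) = -1 + 5/G (u(G) = -5*⅕ + 5/G = -1 + 5/G)
p = -2 (p = ((5 - 1*3)/3)*(1 + 4*(-1)) = ((5 - 3)/3)*(1 - 4) = ((⅓)*2)*(-3) = (⅔)*(-3) = -2)
1/p = 1/(-2) = -½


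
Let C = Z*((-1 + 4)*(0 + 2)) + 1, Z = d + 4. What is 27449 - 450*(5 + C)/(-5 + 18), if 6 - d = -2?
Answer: 24749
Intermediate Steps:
d = 8 (d = 6 - 1*(-2) = 6 + 2 = 8)
Z = 12 (Z = 8 + 4 = 12)
C = 73 (C = 12*((-1 + 4)*(0 + 2)) + 1 = 12*(3*2) + 1 = 12*6 + 1 = 72 + 1 = 73)
27449 - 450*(5 + C)/(-5 + 18) = 27449 - 450*(5 + 73)/(-5 + 18) = 27449 - 450*78/13 = 27449 - 450*78*(1/13) = 27449 - 450*6 = 27449 - 1*2700 = 27449 - 2700 = 24749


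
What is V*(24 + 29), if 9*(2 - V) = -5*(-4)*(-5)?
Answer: 6254/9 ≈ 694.89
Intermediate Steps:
V = 118/9 (V = 2 - (-5*(-4))*(-5)/9 = 2 - 20*(-5)/9 = 2 - 1/9*(-100) = 2 + 100/9 = 118/9 ≈ 13.111)
V*(24 + 29) = 118*(24 + 29)/9 = (118/9)*53 = 6254/9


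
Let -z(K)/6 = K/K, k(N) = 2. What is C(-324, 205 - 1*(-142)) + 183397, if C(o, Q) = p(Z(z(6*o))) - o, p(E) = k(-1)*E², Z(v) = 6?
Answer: 183793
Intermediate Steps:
z(K) = -6 (z(K) = -6*K/K = -6*1 = -6)
p(E) = 2*E²
C(o, Q) = 72 - o (C(o, Q) = 2*6² - o = 2*36 - o = 72 - o)
C(-324, 205 - 1*(-142)) + 183397 = (72 - 1*(-324)) + 183397 = (72 + 324) + 183397 = 396 + 183397 = 183793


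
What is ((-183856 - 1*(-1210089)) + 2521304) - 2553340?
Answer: 994197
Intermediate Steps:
((-183856 - 1*(-1210089)) + 2521304) - 2553340 = ((-183856 + 1210089) + 2521304) - 2553340 = (1026233 + 2521304) - 2553340 = 3547537 - 2553340 = 994197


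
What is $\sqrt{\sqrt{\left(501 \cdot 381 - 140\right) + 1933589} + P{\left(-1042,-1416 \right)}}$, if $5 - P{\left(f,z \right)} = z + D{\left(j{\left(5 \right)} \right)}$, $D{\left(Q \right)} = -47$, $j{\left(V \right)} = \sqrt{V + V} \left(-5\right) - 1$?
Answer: $\sqrt{1468 + 13 \sqrt{12570}} \approx 54.088$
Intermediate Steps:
$j{\left(V \right)} = -1 - 5 \sqrt{2} \sqrt{V}$ ($j{\left(V \right)} = \sqrt{2 V} \left(-5\right) - 1 = \sqrt{2} \sqrt{V} \left(-5\right) - 1 = - 5 \sqrt{2} \sqrt{V} - 1 = -1 - 5 \sqrt{2} \sqrt{V}$)
$P{\left(f,z \right)} = 52 - z$ ($P{\left(f,z \right)} = 5 - \left(z - 47\right) = 5 - \left(-47 + z\right) = 52 - z$)
$\sqrt{\sqrt{\left(501 \cdot 381 - 140\right) + 1933589} + P{\left(-1042,-1416 \right)}} = \sqrt{\sqrt{\left(501 \cdot 381 - 140\right) + 1933589} + \left(52 - -1416\right)} = \sqrt{\sqrt{\left(190881 - 140\right) + 1933589} + \left(52 + 1416\right)} = \sqrt{\sqrt{190741 + 1933589} + 1468} = \sqrt{\sqrt{2124330} + 1468} = \sqrt{13 \sqrt{12570} + 1468} = \sqrt{1468 + 13 \sqrt{12570}}$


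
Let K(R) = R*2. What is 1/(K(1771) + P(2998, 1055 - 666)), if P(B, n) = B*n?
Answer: 1/1169764 ≈ 8.5487e-7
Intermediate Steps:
K(R) = 2*R
1/(K(1771) + P(2998, 1055 - 666)) = 1/(2*1771 + 2998*(1055 - 666)) = 1/(3542 + 2998*389) = 1/(3542 + 1166222) = 1/1169764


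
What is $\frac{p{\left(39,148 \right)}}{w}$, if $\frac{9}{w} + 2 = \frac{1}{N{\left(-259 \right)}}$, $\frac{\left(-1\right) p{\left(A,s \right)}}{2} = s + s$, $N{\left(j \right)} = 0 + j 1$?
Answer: $\frac{2768}{21} \approx 131.81$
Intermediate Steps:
$N{\left(j \right)} = j$ ($N{\left(j \right)} = 0 + j = j$)
$p{\left(A,s \right)} = - 4 s$ ($p{\left(A,s \right)} = - 2 \left(s + s\right) = - 2 \cdot 2 s = - 4 s$)
$w = - \frac{777}{173}$ ($w = \frac{9}{-2 + \frac{1}{-259}} = \frac{9}{-2 - \frac{1}{259}} = \frac{9}{- \frac{519}{259}} = 9 \left(- \frac{259}{519}\right) = - \frac{777}{173} \approx -4.4913$)
$\frac{p{\left(39,148 \right)}}{w} = \frac{\left(-4\right) 148}{- \frac{777}{173}} = \left(-592\right) \left(- \frac{173}{777}\right) = \frac{2768}{21}$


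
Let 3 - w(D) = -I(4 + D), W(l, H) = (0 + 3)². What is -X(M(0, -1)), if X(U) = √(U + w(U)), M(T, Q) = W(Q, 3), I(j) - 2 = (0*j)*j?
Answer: -√14 ≈ -3.7417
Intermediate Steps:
I(j) = 2 (I(j) = 2 + (0*j)*j = 2 + 0*j = 2 + 0 = 2)
W(l, H) = 9 (W(l, H) = 3² = 9)
M(T, Q) = 9
w(D) = 5 (w(D) = 3 - (-1)*2 = 3 - 1*(-2) = 3 + 2 = 5)
X(U) = √(5 + U) (X(U) = √(U + 5) = √(5 + U))
-X(M(0, -1)) = -√(5 + 9) = -√14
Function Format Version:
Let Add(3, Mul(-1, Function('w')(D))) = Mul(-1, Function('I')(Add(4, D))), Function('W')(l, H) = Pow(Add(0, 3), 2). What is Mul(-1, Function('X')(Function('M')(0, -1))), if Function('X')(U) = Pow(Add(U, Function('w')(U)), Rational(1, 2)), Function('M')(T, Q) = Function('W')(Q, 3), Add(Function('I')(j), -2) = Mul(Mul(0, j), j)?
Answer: Mul(-1, Pow(14, Rational(1, 2))) ≈ -3.7417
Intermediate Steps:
Function('I')(j) = 2 (Function('I')(j) = Add(2, Mul(Mul(0, j), j)) = Add(2, Mul(0, j)) = Add(2, 0) = 2)
Function('W')(l, H) = 9 (Function('W')(l, H) = Pow(3, 2) = 9)
Function('M')(T, Q) = 9
Function('w')(D) = 5 (Function('w')(D) = Add(3, Mul(-1, Mul(-1, 2))) = Add(3, Mul(-1, -2)) = Add(3, 2) = 5)
Function('X')(U) = Pow(Add(5, U), Rational(1, 2)) (Function('X')(U) = Pow(Add(U, 5), Rational(1, 2)) = Pow(Add(5, U), Rational(1, 2)))
Mul(-1, Function('X')(Function('M')(0, -1))) = Mul(-1, Pow(Add(5, 9), Rational(1, 2))) = Mul(-1, Pow(14, Rational(1, 2)))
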